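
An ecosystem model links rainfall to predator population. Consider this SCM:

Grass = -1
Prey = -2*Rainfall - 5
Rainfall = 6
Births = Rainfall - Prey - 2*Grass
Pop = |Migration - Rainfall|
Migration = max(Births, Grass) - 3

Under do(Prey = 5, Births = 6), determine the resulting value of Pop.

Setting Prey = 5, Births = 6 by intervention discards those variables' equations.
Migration = max(Births, Grass) - 3  [with Births=6, Grass=-1]  = 3
Pop = |Migration - Rainfall|  [with Migration=3, Rainfall=6]  = 3

3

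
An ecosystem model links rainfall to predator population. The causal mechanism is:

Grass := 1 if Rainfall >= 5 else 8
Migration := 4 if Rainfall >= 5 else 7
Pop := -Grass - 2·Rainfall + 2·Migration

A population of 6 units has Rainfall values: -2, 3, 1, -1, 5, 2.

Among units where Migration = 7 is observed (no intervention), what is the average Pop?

4.8

E[Pop|Migration=7] averages over only the 5 units with Migration=7 (Rainfall = -2, 3, 1, -1, 2): Pop = 10, 0, 4, 8, 2, mean 4.8.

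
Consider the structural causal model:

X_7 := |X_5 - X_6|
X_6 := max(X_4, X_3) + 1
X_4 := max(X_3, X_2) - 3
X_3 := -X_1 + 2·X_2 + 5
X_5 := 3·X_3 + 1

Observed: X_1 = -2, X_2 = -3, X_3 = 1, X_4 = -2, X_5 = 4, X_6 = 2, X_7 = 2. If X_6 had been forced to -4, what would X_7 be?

8

Intervening sets X_6 = -4 and removes its equation (X_6 := max(X_4, X_3) + 1).
X_3 = -X_1 + 2·X_2 + 5  [with X_1=-2, X_2=-3]  = 1
X_5 = 3·X_3 + 1  [with X_3=1]  = 4
X_7 = |X_5 - X_6|  [with X_5=4, X_6=-4]  = 8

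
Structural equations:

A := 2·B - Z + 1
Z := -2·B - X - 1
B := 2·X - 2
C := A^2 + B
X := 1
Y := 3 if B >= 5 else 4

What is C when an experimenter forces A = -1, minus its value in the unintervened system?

-8

Intervening sets A = -1 and removes its equation (A := 2·B - Z + 1).
B = 2·X - 2  [with X=1]  = 0
C = A^2 + B  [with A=-1, B=0]  = 1
Without intervention: B = 2·X - 2  [with X=1]  = 0; Z = -2·B - X - 1  [with B=0, X=1]  = -2; A = 2·B - Z + 1  [with B=0, Z=-2]  = 3; C = A^2 + B  [with A=3, B=0]  = 9.
Change = 1 − 9 = -8.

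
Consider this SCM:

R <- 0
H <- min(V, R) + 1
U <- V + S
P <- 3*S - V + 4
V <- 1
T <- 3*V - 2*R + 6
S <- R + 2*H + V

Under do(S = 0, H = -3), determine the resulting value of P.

3

The joint intervention fixes S = 0, H = -3, removing each variable's own equation.
P = 3*S - V + 4  [with S=0, V=1]  = 3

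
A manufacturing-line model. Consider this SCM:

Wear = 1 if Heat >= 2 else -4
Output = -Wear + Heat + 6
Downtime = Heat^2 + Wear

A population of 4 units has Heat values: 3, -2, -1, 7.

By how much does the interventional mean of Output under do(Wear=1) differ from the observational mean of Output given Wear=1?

-3.25

do(Wear=1) breaks Wear's dependence on Heat. With Wear=1 fixed, Output across the units is 8, 3, 4, 12, mean 6.75.
Observing Wear=1 restricts to units where Wear's equation naturally yields 1: Heat ∈ {3, 7}. In that subpopulation Output = 8, 12, mean 10.
Difference = 6.75 − 10 = -3.25.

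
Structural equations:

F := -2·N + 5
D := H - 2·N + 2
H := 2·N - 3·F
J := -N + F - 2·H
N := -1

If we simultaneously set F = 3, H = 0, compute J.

4

Under do(F = 3, H = 0), each intervened variable's structural equation is replaced by its fixed value.
J = -N + F - 2·H  [with N=-1, F=3, H=0]  = 4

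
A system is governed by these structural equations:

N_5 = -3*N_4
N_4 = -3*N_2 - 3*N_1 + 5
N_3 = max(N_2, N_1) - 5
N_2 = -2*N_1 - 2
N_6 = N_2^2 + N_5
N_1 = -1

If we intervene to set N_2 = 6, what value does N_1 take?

-1

Under do(N_2=6), the mechanism N_2 = -2*N_1 - 2 is discarded; N_2 is fixed at 6.
N_1 is not downstream of the intervention, so its value is determined by the original equations.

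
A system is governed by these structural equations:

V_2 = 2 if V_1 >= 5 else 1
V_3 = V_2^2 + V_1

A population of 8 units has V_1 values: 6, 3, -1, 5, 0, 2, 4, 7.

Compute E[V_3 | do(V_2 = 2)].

The intervention sets V_2=2 in all 8 units regardless of V_1. Recomputing V_3 per unit gives 10, 7, 3, 9, 4, 6, 8, 11; average 7.25.

7.25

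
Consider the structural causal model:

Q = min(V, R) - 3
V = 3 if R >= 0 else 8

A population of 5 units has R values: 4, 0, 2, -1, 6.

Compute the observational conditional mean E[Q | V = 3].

-1

Observing V=3 restricts to units where V's equation naturally yields 3: R ∈ {4, 0, 2, 6}. In that subpopulation Q = 0, -3, -1, 0, mean -1.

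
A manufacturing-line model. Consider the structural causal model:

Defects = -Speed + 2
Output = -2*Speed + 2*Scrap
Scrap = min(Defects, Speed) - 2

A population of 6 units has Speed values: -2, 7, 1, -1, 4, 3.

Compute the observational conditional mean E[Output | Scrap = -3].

-8

E[Output|Scrap=-3] averages over only the 2 units with Scrap=-3 (Speed = -1, 3): Output = -4, -12, mean -8.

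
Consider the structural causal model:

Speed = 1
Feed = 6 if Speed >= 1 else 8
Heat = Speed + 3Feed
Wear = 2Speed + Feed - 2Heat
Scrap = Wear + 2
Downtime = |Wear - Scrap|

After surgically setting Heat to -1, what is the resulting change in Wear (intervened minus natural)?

40

The intervention breaks the incoming arrows to Heat: Heat = Speed + 3Feed no longer applies, and Heat = -1.
Feed = 6 if Speed >= 1 else 8  [with Speed=1]  = 6
Wear = 2Speed + Feed - 2Heat  [with Speed=1, Feed=6, Heat=-1]  = 10
Without intervention: Feed = 6 if Speed >= 1 else 8  [with Speed=1]  = 6; Heat = Speed + 3Feed  [with Speed=1, Feed=6]  = 19; Wear = 2Speed + Feed - 2Heat  [with Speed=1, Feed=6, Heat=19]  = -30.
Change = 10 − (-30) = 40.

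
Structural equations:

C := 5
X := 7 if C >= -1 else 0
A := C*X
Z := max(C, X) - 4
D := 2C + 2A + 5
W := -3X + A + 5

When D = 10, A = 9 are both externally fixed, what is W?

The joint intervention fixes D = 10, A = 9, removing each variable's own equation.
X = 7 if C >= -1 else 0  [with C=5]  = 7
W = -3X + A + 5  [with X=7, A=9]  = -7

-7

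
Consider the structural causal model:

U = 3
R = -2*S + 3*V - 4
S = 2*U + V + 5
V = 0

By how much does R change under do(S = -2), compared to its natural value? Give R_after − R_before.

26

The intervention breaks the incoming arrows to S: S = 2*U + V + 5 no longer applies, and S = -2.
R = -2*S + 3*V - 4  [with S=-2, V=0]  = 0
Without intervention: S = 2*U + V + 5  [with U=3, V=0]  = 11; R = -2*S + 3*V - 4  [with S=11, V=0]  = -26.
Change = 0 − (-26) = 26.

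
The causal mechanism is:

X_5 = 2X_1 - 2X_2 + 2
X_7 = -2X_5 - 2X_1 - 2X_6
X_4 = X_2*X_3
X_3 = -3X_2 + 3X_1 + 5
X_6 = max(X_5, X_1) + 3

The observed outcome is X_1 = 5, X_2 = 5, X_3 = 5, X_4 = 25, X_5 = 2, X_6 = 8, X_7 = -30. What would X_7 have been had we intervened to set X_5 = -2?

Under do(X_5=-2), the mechanism X_5 = 2X_1 - 2X_2 + 2 is discarded; X_5 is fixed at -2.
X_6 = max(X_5, X_1) + 3  [with X_5=-2, X_1=5]  = 8
X_7 = -2X_5 - 2X_1 - 2X_6  [with X_5=-2, X_1=5, X_6=8]  = -22

-22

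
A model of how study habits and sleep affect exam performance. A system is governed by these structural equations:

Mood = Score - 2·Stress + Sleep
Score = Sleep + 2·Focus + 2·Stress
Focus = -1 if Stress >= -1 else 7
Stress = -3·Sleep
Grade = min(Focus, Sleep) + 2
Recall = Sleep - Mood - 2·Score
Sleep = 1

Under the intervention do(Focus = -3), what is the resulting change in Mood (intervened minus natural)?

-20

do(Focus=-3) replaces the equation Focus = -1 if Stress >= -1 else 7 with the constant Focus = -3.
Stress = -3·Sleep  [with Sleep=1]  = -3
Score = Sleep + 2·Focus + 2·Stress  [with Sleep=1, Focus=-3, Stress=-3]  = -11
Mood = Score - 2·Stress + Sleep  [with Score=-11, Stress=-3, Sleep=1]  = -4
Without intervention: Stress = -3·Sleep  [with Sleep=1]  = -3; Focus = -1 if Stress >= -1 else 7  [with Stress=-3]  = 7; Score = Sleep + 2·Focus + 2·Stress  [with Sleep=1, Focus=7, Stress=-3]  = 9; Mood = Score - 2·Stress + Sleep  [with Score=9, Stress=-3, Sleep=1]  = 16.
Change = -4 − 16 = -20.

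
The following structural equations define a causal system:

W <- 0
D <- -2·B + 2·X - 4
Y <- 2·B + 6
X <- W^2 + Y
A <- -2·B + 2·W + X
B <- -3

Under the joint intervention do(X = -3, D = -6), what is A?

3

The joint intervention fixes X = -3, D = -6, removing each variable's own equation.
A = -2·B + 2·W + X  [with B=-3, W=0, X=-3]  = 3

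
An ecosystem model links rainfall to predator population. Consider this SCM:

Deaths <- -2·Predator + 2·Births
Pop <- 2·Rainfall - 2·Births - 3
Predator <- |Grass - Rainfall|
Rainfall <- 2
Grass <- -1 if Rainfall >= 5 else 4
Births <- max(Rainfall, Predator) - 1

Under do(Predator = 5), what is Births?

The intervention breaks the incoming arrows to Predator: Predator <- |Grass - Rainfall| no longer applies, and Predator = 5.
Births = max(Rainfall, Predator) - 1  [with Rainfall=2, Predator=5]  = 4

4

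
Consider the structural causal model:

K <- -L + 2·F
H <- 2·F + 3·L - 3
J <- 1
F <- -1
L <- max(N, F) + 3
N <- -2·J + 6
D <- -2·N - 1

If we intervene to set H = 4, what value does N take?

Intervening sets H = 4 and removes its equation (H <- 2·F + 3·L - 3).
N is not downstream of the intervention, so its value is determined by the original equations.
N = -2·J + 6  [with J=1]  = 4

4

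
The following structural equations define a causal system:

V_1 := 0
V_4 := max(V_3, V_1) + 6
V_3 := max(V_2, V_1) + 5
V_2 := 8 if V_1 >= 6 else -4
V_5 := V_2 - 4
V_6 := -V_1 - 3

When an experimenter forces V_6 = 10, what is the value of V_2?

do(V_6=10) replaces the equation V_6 := -V_1 - 3 with the constant V_6 = 10.
V_2 is not downstream of the intervention, so its value is determined by the original equations.
V_2 = 8 if V_1 >= 6 else -4  [with V_1=0]  = -4

-4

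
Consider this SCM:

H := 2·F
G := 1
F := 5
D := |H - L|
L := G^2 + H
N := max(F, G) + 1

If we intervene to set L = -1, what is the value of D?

11

Intervening sets L = -1 and removes its equation (L := G^2 + H).
H = 2·F  [with F=5]  = 10
D = |H - L|  [with H=10, L=-1]  = 11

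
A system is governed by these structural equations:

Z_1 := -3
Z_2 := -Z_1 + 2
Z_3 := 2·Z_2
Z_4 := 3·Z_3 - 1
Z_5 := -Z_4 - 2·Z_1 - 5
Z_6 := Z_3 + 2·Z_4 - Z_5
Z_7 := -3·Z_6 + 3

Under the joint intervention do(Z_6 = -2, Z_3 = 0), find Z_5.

Under do(Z_6 = -2, Z_3 = 0), each intervened variable's structural equation is replaced by its fixed value.
Z_4 = 3·Z_3 - 1  [with Z_3=0]  = -1
Z_5 = -Z_4 - 2·Z_1 - 5  [with Z_4=-1, Z_1=-3]  = 2

2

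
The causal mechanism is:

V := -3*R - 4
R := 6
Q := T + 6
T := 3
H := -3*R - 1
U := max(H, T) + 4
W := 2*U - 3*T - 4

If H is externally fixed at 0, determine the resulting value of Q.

9

Intervening sets H = 0 and removes its equation (H := -3*R - 1).
No directed path runs from H to Q, so Q keeps its natural value.
Q = T + 6  [with T=3]  = 9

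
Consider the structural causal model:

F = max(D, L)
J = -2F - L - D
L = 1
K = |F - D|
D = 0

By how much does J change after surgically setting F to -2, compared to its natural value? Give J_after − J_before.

6

The intervention breaks the incoming arrows to F: F = max(D, L) no longer applies, and F = -2.
J = -2F - L - D  [with F=-2, L=1, D=0]  = 3
Without intervention: F = max(D, L)  [with D=0, L=1]  = 1; J = -2F - L - D  [with F=1, L=1, D=0]  = -3.
Change = 3 − (-3) = 6.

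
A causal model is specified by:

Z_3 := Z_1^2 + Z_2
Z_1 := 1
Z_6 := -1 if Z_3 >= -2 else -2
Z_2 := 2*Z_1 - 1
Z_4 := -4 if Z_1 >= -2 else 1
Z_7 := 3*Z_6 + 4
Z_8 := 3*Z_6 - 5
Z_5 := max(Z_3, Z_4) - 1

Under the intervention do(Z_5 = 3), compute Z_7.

1

Under do(Z_5=3), the mechanism Z_5 := max(Z_3, Z_4) - 1 is discarded; Z_5 is fixed at 3.
Since Z_7 is not a descendant of the intervened variable, it is unaffected.
Z_2 = 2*Z_1 - 1  [with Z_1=1]  = 1
Z_3 = Z_1^2 + Z_2  [with Z_1=1, Z_2=1]  = 2
Z_6 = -1 if Z_3 >= -2 else -2  [with Z_3=2]  = -1
Z_7 = 3*Z_6 + 4  [with Z_6=-1]  = 1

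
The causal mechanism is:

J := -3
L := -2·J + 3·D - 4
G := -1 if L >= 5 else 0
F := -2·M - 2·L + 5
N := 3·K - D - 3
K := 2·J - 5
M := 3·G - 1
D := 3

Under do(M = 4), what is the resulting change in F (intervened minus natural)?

-16

Under do(M=4), the mechanism M := 3·G - 1 is discarded; M is fixed at 4.
L = -2·J + 3·D - 4  [with J=-3, D=3]  = 11
F = -2·M - 2·L + 5  [with M=4, L=11]  = -25
Without intervention: L = -2·J + 3·D - 4  [with J=-3, D=3]  = 11; G = -1 if L >= 5 else 0  [with L=11]  = -1; M = 3·G - 1  [with G=-1]  = -4; F = -2·M - 2·L + 5  [with M=-4, L=11]  = -9.
Change = -25 − (-9) = -16.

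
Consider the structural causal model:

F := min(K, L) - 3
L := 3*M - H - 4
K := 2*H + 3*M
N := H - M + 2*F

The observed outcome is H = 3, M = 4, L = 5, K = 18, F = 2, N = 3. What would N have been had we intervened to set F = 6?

The intervention breaks the incoming arrows to F: F := min(K, L) - 3 no longer applies, and F = 6.
N = H - M + 2*F  [with H=3, M=4, F=6]  = 11

11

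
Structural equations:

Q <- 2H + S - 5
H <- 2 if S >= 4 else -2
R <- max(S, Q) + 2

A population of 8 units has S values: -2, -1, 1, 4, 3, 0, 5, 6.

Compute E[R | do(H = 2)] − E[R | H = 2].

do(H=2) breaks H's dependence on S. With H=2 fixed, R across the units is 0, 1, 3, 6, 5, 2, 7, 8, mean 4.
Conditioning on H=2 selects the 3 unit(s) with S ∈ {4, 5, 6}. Their R values: 6, 7, 8. Mean = 7.
Difference = 4 − 7 = -3.

-3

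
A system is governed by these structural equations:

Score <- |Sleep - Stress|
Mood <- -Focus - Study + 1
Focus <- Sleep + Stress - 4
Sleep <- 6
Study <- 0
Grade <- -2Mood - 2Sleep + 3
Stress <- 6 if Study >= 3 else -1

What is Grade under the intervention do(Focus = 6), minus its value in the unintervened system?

The intervention breaks the incoming arrows to Focus: Focus <- Sleep + Stress - 4 no longer applies, and Focus = 6.
Mood = -Focus - Study + 1  [with Focus=6, Study=0]  = -5
Grade = -2Mood - 2Sleep + 3  [with Mood=-5, Sleep=6]  = 1
Without intervention: Stress = 6 if Study >= 3 else -1  [with Study=0]  = -1; Focus = Sleep + Stress - 4  [with Sleep=6, Stress=-1]  = 1; Mood = -Focus - Study + 1  [with Focus=1, Study=0]  = 0; Grade = -2Mood - 2Sleep + 3  [with Mood=0, Sleep=6]  = -9.
Change = 1 − (-9) = 10.

10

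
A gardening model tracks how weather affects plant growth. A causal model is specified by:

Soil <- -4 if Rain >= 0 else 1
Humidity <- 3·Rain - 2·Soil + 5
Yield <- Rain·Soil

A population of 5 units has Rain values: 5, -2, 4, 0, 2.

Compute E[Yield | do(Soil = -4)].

-7.2

The intervention sets Soil=-4 in all 5 units regardless of Rain. Recomputing Yield per unit gives -20, 8, -16, 0, -8; average -7.2.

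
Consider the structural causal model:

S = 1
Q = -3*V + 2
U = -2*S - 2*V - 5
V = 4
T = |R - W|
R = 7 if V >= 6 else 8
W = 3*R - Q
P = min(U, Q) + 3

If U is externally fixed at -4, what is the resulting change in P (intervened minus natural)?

5

The intervention breaks the incoming arrows to U: U = -2*S - 2*V - 5 no longer applies, and U = -4.
Q = -3*V + 2  [with V=4]  = -10
P = min(U, Q) + 3  [with U=-4, Q=-10]  = -7
Without intervention: U = -2*S - 2*V - 5  [with S=1, V=4]  = -15; Q = -3*V + 2  [with V=4]  = -10; P = min(U, Q) + 3  [with U=-15, Q=-10]  = -12.
Change = -7 − (-12) = 5.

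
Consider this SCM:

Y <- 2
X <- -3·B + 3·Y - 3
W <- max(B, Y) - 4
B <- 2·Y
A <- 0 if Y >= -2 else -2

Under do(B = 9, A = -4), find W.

5

Setting B = 9, A = -4 by intervention discards those variables' equations.
W = max(B, Y) - 4  [with B=9, Y=2]  = 5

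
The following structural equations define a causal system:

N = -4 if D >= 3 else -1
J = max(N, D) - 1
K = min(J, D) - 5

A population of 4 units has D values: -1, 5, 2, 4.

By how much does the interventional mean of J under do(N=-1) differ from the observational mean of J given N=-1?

The intervention sets N=-1 in all 4 units regardless of D. Recomputing J per unit gives -2, 4, 1, 3; average 1.5.
Observing N=-1 restricts to units where N's equation naturally yields -1: D ∈ {-1, 2}. In that subpopulation J = -2, 1, mean -0.5.
Difference = 1.5 − (-0.5) = 2.

2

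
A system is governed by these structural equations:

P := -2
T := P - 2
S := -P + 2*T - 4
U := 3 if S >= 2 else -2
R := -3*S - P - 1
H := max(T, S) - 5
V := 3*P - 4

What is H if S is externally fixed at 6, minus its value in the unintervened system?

The intervention breaks the incoming arrows to S: S := -P + 2*T - 4 no longer applies, and S = 6.
T = P - 2  [with P=-2]  = -4
H = max(T, S) - 5  [with T=-4, S=6]  = 1
Without intervention: T = P - 2  [with P=-2]  = -4; S = -P + 2*T - 4  [with P=-2, T=-4]  = -10; H = max(T, S) - 5  [with T=-4, S=-10]  = -9.
Change = 1 − (-9) = 10.

10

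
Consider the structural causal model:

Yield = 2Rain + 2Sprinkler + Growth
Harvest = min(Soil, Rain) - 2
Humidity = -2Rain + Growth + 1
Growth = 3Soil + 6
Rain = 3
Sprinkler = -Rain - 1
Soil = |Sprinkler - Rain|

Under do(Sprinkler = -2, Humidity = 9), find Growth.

The joint intervention fixes Sprinkler = -2, Humidity = 9, removing each variable's own equation.
Soil = |Sprinkler - Rain|  [with Sprinkler=-2, Rain=3]  = 5
Growth = 3Soil + 6  [with Soil=5]  = 21

21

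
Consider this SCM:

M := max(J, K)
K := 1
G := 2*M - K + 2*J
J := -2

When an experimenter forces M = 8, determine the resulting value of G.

The intervention breaks the incoming arrows to M: M := max(J, K) no longer applies, and M = 8.
G = 2*M - K + 2*J  [with M=8, K=1, J=-2]  = 11

11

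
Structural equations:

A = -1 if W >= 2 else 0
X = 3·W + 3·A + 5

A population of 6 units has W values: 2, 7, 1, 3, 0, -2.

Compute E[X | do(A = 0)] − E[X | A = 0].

6.5

Under do(A=0), A's equation is replaced by A=0 for every unit. Per-unit X: 11, 26, 8, 14, 5, -1. Mean = 10.5.
E[X|A=0] averages over only the 3 units with A=0 (W = 1, 0, -2): X = 8, 5, -1, mean 4.
Difference = 10.5 − 4 = 6.5.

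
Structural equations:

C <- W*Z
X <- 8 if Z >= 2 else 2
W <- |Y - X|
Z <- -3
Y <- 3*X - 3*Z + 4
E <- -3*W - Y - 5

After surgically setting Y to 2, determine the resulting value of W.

0

The intervention breaks the incoming arrows to Y: Y <- 3*X - 3*Z + 4 no longer applies, and Y = 2.
X = 8 if Z >= 2 else 2  [with Z=-3]  = 2
W = |Y - X|  [with Y=2, X=2]  = 0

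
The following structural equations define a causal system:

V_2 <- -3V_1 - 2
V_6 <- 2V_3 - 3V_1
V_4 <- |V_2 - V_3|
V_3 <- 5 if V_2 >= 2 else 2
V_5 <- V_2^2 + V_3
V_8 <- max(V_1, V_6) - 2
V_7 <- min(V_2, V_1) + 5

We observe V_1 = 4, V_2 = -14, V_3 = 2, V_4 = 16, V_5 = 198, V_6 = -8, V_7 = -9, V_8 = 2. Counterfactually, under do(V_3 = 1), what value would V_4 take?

The intervention breaks the incoming arrows to V_3: V_3 <- 5 if V_2 >= 2 else 2 no longer applies, and V_3 = 1.
V_2 = -3V_1 - 2  [with V_1=4]  = -14
V_4 = |V_2 - V_3|  [with V_2=-14, V_3=1]  = 15

15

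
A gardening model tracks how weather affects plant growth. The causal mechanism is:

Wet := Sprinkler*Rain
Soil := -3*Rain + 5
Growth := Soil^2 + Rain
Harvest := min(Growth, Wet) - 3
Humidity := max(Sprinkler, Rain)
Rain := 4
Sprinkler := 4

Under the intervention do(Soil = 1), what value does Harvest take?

2

The intervention breaks the incoming arrows to Soil: Soil := -3*Rain + 5 no longer applies, and Soil = 1.
Wet = Sprinkler*Rain  [with Sprinkler=4, Rain=4]  = 16
Growth = Soil^2 + Rain  [with Soil=1, Rain=4]  = 5
Harvest = min(Growth, Wet) - 3  [with Growth=5, Wet=16]  = 2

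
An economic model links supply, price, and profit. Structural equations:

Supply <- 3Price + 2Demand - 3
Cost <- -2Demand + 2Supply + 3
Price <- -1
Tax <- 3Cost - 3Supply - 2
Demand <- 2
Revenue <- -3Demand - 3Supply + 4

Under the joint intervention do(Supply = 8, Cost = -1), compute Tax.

-29

Setting Supply = 8, Cost = -1 by intervention discards those variables' equations.
Tax = 3Cost - 3Supply - 2  [with Cost=-1, Supply=8]  = -29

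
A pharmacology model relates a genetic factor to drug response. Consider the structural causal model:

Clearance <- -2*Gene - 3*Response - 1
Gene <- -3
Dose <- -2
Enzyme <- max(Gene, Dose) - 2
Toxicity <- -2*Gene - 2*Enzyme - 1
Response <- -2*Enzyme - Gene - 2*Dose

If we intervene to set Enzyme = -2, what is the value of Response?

The intervention breaks the incoming arrows to Enzyme: Enzyme <- max(Gene, Dose) - 2 no longer applies, and Enzyme = -2.
Response = -2*Enzyme - Gene - 2*Dose  [with Enzyme=-2, Gene=-3, Dose=-2]  = 11

11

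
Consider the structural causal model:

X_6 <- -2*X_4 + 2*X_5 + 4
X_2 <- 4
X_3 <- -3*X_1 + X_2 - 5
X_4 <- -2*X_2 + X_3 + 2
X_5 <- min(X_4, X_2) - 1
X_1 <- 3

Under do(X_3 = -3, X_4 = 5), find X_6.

0

Setting X_3 = -3, X_4 = 5 by intervention discards those variables' equations.
X_5 = min(X_4, X_2) - 1  [with X_4=5, X_2=4]  = 3
X_6 = -2*X_4 + 2*X_5 + 4  [with X_4=5, X_5=3]  = 0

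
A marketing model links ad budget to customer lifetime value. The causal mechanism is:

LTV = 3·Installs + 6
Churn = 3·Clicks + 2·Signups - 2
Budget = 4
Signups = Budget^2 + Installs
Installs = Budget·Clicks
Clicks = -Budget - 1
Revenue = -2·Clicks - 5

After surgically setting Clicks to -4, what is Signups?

Under do(Clicks=-4), the mechanism Clicks = -Budget - 1 is discarded; Clicks is fixed at -4.
Installs = Budget·Clicks  [with Budget=4, Clicks=-4]  = -16
Signups = Budget^2 + Installs  [with Budget=4, Installs=-16]  = 0

0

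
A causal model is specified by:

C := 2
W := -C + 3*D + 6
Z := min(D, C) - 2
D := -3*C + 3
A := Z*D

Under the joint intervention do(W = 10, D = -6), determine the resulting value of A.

48

Setting W = 10, D = -6 by intervention discards those variables' equations.
Z = min(D, C) - 2  [with D=-6, C=2]  = -8
A = Z*D  [with Z=-8, D=-6]  = 48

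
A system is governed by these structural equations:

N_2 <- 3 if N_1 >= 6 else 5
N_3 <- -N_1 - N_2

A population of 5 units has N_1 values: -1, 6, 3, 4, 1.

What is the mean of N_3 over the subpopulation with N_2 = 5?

Conditioning on N_2=5 selects the 4 unit(s) with N_1 ∈ {-1, 3, 4, 1}. Their N_3 values: -4, -8, -9, -6. Mean = -6.75.

-6.75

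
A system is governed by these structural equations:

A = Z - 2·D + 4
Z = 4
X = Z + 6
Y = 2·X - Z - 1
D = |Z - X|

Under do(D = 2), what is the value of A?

do(D=2) replaces the equation D = |Z - X| with the constant D = 2.
A = Z - 2·D + 4  [with Z=4, D=2]  = 4

4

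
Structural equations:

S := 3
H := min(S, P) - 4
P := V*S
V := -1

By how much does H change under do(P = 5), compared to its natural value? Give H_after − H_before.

6

The intervention breaks the incoming arrows to P: P := V*S no longer applies, and P = 5.
H = min(S, P) - 4  [with S=3, P=5]  = -1
Without intervention: P = V*S  [with V=-1, S=3]  = -3; H = min(S, P) - 4  [with S=3, P=-3]  = -7.
Change = -1 − (-7) = 6.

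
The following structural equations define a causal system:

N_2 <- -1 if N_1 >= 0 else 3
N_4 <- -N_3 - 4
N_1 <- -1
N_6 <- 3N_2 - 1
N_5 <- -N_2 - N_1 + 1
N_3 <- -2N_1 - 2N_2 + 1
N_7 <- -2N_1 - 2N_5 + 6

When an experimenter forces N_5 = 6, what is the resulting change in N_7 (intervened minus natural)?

Under do(N_5=6), the mechanism N_5 <- -N_2 - N_1 + 1 is discarded; N_5 is fixed at 6.
N_7 = -2N_1 - 2N_5 + 6  [with N_1=-1, N_5=6]  = -4
Without intervention: N_2 = -1 if N_1 >= 0 else 3  [with N_1=-1]  = 3; N_5 = -N_2 - N_1 + 1  [with N_2=3, N_1=-1]  = -1; N_7 = -2N_1 - 2N_5 + 6  [with N_1=-1, N_5=-1]  = 10.
Change = -4 − 10 = -14.

-14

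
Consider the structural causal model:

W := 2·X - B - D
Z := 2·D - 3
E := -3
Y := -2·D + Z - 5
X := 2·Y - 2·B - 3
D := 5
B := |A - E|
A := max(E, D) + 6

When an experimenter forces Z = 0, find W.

do(Z=0) replaces the equation Z := 2·D - 3 with the constant Z = 0.
A = max(E, D) + 6  [with E=-3, D=5]  = 11
B = |A - E|  [with A=11, E=-3]  = 14
Y = -2·D + Z - 5  [with D=5, Z=0]  = -15
X = 2·Y - 2·B - 3  [with Y=-15, B=14]  = -61
W = 2·X - B - D  [with X=-61, B=14, D=5]  = -141

-141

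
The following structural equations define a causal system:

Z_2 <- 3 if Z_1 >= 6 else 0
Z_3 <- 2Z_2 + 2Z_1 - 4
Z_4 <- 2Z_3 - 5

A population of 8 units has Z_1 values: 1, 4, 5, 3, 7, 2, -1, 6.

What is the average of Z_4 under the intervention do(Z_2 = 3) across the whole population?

12.5

Under do(Z_2=3), Z_2's equation is replaced by Z_2=3 for every unit. Per-unit Z_4: 3, 15, 19, 11, 27, 7, -5, 23. Mean = 12.5.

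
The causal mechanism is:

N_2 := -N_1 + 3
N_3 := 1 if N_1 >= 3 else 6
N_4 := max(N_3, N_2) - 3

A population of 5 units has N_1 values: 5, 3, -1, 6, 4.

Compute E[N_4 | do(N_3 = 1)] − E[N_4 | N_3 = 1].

0.6

do(N_3=1) breaks N_3's dependence on N_1. With N_3=1 fixed, N_4 across the units is -2, -2, 1, -2, -2, mean -1.4.
Observing N_3=1 restricts to units where N_3's equation naturally yields 1: N_1 ∈ {5, 3, 6, 4}. In that subpopulation N_4 = -2, -2, -2, -2, mean -2.
Difference = -1.4 − (-2) = 0.6.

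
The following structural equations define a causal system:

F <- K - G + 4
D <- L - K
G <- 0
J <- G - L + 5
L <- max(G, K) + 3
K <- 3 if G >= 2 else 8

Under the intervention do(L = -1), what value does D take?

The intervention breaks the incoming arrows to L: L <- max(G, K) + 3 no longer applies, and L = -1.
K = 3 if G >= 2 else 8  [with G=0]  = 8
D = L - K  [with L=-1, K=8]  = -9

-9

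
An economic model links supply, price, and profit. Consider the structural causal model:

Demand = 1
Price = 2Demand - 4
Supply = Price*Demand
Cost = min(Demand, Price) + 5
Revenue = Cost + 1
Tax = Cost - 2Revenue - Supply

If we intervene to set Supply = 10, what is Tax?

The intervention breaks the incoming arrows to Supply: Supply = Price*Demand no longer applies, and Supply = 10.
Price = 2Demand - 4  [with Demand=1]  = -2
Cost = min(Demand, Price) + 5  [with Demand=1, Price=-2]  = 3
Revenue = Cost + 1  [with Cost=3]  = 4
Tax = Cost - 2Revenue - Supply  [with Cost=3, Revenue=4, Supply=10]  = -15

-15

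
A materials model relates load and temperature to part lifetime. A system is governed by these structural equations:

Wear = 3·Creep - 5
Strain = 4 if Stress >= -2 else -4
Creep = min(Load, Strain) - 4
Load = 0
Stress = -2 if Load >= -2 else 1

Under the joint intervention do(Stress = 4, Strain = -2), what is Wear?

-23

Under do(Stress = 4, Strain = -2), each intervened variable's structural equation is replaced by its fixed value.
Creep = min(Load, Strain) - 4  [with Load=0, Strain=-2]  = -6
Wear = 3·Creep - 5  [with Creep=-6]  = -23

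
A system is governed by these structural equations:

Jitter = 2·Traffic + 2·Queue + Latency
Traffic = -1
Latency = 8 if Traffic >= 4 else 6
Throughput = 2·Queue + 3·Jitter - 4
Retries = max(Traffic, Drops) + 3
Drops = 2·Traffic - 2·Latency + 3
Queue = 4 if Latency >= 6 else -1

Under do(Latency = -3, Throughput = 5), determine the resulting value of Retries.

Setting Latency = -3, Throughput = 5 by intervention discards those variables' equations.
Drops = 2·Traffic - 2·Latency + 3  [with Traffic=-1, Latency=-3]  = 7
Retries = max(Traffic, Drops) + 3  [with Traffic=-1, Drops=7]  = 10

10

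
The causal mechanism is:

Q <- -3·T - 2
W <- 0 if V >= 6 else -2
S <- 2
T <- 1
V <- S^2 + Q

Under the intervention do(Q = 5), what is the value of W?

0

do(Q=5) replaces the equation Q <- -3·T - 2 with the constant Q = 5.
V = S^2 + Q  [with S=2, Q=5]  = 9
W = 0 if V >= 6 else -2  [with V=9]  = 0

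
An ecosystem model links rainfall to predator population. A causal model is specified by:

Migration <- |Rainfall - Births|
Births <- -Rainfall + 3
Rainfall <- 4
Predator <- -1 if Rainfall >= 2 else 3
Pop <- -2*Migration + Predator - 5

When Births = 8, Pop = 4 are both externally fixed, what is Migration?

4

The joint intervention fixes Births = 8, Pop = 4, removing each variable's own equation.
Migration = |Rainfall - Births|  [with Rainfall=4, Births=8]  = 4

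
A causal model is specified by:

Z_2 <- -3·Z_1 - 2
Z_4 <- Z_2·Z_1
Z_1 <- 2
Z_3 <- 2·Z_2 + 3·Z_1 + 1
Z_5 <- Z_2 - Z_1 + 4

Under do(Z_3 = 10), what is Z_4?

The intervention breaks the incoming arrows to Z_3: Z_3 <- 2·Z_2 + 3·Z_1 + 1 no longer applies, and Z_3 = 10.
Z_4 is not downstream of the intervention, so its value is determined by the original equations.
Z_2 = -3·Z_1 - 2  [with Z_1=2]  = -8
Z_4 = Z_2·Z_1  [with Z_2=-8, Z_1=2]  = -16

-16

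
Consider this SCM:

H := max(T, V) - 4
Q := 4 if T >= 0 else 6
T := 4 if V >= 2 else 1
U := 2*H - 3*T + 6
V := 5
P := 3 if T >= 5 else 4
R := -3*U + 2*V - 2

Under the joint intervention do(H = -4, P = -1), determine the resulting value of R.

Setting H = -4, P = -1 by intervention discards those variables' equations.
T = 4 if V >= 2 else 1  [with V=5]  = 4
U = 2*H - 3*T + 6  [with H=-4, T=4]  = -14
R = -3*U + 2*V - 2  [with U=-14, V=5]  = 50

50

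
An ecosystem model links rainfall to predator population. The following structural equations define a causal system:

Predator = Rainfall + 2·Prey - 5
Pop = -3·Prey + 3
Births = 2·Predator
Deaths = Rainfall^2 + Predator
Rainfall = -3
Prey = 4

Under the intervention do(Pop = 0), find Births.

do(Pop=0) replaces the equation Pop = -3·Prey + 3 with the constant Pop = 0.
No directed path runs from Pop to Births, so Births keeps its natural value.
Predator = Rainfall + 2·Prey - 5  [with Rainfall=-3, Prey=4]  = 0
Births = 2·Predator  [with Predator=0]  = 0

0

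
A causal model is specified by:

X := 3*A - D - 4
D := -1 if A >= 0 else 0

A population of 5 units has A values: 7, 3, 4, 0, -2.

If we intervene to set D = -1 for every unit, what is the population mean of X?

Under do(D=-1), D's equation is replaced by D=-1 for every unit. Per-unit X: 18, 6, 9, -3, -9. Mean = 4.2.

4.2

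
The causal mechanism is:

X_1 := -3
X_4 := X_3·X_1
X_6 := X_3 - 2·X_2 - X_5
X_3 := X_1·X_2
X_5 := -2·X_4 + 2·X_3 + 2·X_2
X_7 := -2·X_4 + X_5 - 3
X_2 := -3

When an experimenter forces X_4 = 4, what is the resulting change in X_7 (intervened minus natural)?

The intervention breaks the incoming arrows to X_4: X_4 := X_3·X_1 no longer applies, and X_4 = 4.
X_3 = X_1·X_2  [with X_1=-3, X_2=-3]  = 9
X_5 = -2·X_4 + 2·X_3 + 2·X_2  [with X_4=4, X_3=9, X_2=-3]  = 4
X_7 = -2·X_4 + X_5 - 3  [with X_4=4, X_5=4]  = -7
Without intervention: X_3 = X_1·X_2  [with X_1=-3, X_2=-3]  = 9; X_4 = X_3·X_1  [with X_3=9, X_1=-3]  = -27; X_5 = -2·X_4 + 2·X_3 + 2·X_2  [with X_4=-27, X_3=9, X_2=-3]  = 66; X_7 = -2·X_4 + X_5 - 3  [with X_4=-27, X_5=66]  = 117.
Change = -7 − 117 = -124.

-124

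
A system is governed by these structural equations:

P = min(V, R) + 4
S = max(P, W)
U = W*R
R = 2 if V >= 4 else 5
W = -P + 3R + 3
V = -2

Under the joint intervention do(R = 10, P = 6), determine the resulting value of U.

270

Under do(R = 10, P = 6), each intervened variable's structural equation is replaced by its fixed value.
W = -P + 3R + 3  [with P=6, R=10]  = 27
U = W*R  [with W=27, R=10]  = 270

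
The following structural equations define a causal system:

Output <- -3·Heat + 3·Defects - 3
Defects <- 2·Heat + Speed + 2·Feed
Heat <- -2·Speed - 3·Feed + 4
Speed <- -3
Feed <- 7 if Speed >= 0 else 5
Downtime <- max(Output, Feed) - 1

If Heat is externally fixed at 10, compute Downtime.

47

The intervention breaks the incoming arrows to Heat: Heat <- -2·Speed - 3·Feed + 4 no longer applies, and Heat = 10.
Feed = 7 if Speed >= 0 else 5  [with Speed=-3]  = 5
Defects = 2·Heat + Speed + 2·Feed  [with Heat=10, Speed=-3, Feed=5]  = 27
Output = -3·Heat + 3·Defects - 3  [with Heat=10, Defects=27]  = 48
Downtime = max(Output, Feed) - 1  [with Output=48, Feed=5]  = 47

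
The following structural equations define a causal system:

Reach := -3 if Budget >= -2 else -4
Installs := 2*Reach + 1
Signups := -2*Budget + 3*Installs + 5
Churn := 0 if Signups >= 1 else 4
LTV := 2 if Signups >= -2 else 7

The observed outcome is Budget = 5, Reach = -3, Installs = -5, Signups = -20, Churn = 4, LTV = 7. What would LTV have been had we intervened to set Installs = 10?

2

The intervention breaks the incoming arrows to Installs: Installs := 2*Reach + 1 no longer applies, and Installs = 10.
Signups = -2*Budget + 3*Installs + 5  [with Budget=5, Installs=10]  = 25
LTV = 2 if Signups >= -2 else 7  [with Signups=25]  = 2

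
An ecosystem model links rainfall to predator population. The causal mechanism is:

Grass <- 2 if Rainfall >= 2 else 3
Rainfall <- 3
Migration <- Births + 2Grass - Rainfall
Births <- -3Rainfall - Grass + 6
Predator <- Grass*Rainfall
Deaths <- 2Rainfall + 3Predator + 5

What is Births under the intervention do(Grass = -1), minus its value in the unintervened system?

Under do(Grass=-1), the mechanism Grass <- 2 if Rainfall >= 2 else 3 is discarded; Grass is fixed at -1.
Births = -3Rainfall - Grass + 6  [with Rainfall=3, Grass=-1]  = -2
Without intervention: Grass = 2 if Rainfall >= 2 else 3  [with Rainfall=3]  = 2; Births = -3Rainfall - Grass + 6  [with Rainfall=3, Grass=2]  = -5.
Change = -2 − (-5) = 3.

3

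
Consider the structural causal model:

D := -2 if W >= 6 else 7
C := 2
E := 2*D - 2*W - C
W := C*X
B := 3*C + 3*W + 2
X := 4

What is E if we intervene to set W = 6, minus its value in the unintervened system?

The intervention breaks the incoming arrows to W: W := C*X no longer applies, and W = 6.
D = -2 if W >= 6 else 7  [with W=6]  = -2
E = 2*D - 2*W - C  [with D=-2, W=6, C=2]  = -18
Without intervention: W = C*X  [with C=2, X=4]  = 8; D = -2 if W >= 6 else 7  [with W=8]  = -2; E = 2*D - 2*W - C  [with D=-2, W=8, C=2]  = -22.
Change = -18 − (-22) = 4.

4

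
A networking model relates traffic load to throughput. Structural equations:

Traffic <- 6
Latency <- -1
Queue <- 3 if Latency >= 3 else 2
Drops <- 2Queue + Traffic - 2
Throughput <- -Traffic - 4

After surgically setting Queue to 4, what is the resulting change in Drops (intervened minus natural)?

The intervention breaks the incoming arrows to Queue: Queue <- 3 if Latency >= 3 else 2 no longer applies, and Queue = 4.
Drops = 2Queue + Traffic - 2  [with Queue=4, Traffic=6]  = 12
Without intervention: Queue = 3 if Latency >= 3 else 2  [with Latency=-1]  = 2; Drops = 2Queue + Traffic - 2  [with Queue=2, Traffic=6]  = 8.
Change = 12 − 8 = 4.

4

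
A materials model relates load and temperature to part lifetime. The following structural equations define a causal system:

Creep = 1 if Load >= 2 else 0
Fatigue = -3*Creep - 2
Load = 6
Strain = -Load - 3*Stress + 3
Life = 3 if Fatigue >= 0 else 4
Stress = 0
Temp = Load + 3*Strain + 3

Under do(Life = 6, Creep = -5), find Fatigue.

13

Setting Life = 6, Creep = -5 by intervention discards those variables' equations.
Fatigue = -3*Creep - 2  [with Creep=-5]  = 13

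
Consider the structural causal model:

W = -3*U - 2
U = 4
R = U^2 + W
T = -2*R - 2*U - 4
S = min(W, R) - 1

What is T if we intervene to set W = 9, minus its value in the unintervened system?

-46

Under do(W=9), the mechanism W = -3*U - 2 is discarded; W is fixed at 9.
R = U^2 + W  [with U=4, W=9]  = 25
T = -2*R - 2*U - 4  [with R=25, U=4]  = -62
Without intervention: W = -3*U - 2  [with U=4]  = -14; R = U^2 + W  [with U=4, W=-14]  = 2; T = -2*R - 2*U - 4  [with R=2, U=4]  = -16.
Change = -62 − (-16) = -46.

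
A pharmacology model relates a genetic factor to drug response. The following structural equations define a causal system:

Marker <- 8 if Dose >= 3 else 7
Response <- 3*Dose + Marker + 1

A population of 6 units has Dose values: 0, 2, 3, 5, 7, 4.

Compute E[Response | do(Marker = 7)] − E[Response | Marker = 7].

7.5

Every unit gets Marker=7 under the intervention. Response values become 8, 14, 17, 23, 29, 20; E[Response|do(Marker=7)] = 18.5.
Conditioning on Marker=7 selects the 2 unit(s) with Dose ∈ {0, 2}. Their Response values: 8, 14. Mean = 11.
Difference = 18.5 − 11 = 7.5.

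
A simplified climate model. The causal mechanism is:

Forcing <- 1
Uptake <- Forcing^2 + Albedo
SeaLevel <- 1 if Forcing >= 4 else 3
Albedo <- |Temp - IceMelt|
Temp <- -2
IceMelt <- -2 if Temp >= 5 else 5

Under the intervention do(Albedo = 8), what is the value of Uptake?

Under do(Albedo=8), the mechanism Albedo <- |Temp - IceMelt| is discarded; Albedo is fixed at 8.
Uptake = Forcing^2 + Albedo  [with Forcing=1, Albedo=8]  = 9

9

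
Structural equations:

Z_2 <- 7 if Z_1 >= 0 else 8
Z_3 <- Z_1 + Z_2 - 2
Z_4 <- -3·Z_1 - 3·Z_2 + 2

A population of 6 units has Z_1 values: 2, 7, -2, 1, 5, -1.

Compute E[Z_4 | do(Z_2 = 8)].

The intervention sets Z_2=8 in all 6 units regardless of Z_1. Recomputing Z_4 per unit gives -28, -43, -16, -25, -37, -19; average -28.

-28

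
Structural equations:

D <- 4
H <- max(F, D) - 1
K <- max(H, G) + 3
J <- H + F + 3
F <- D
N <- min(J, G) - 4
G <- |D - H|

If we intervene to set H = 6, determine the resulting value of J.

13

do(H=6) replaces the equation H <- max(F, D) - 1 with the constant H = 6.
F = D  [with D=4]  = 4
J = H + F + 3  [with H=6, F=4]  = 13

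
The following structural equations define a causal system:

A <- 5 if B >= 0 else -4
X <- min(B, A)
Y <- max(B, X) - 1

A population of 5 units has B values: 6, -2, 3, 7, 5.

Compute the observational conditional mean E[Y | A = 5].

Observing A=5 restricts to units where A's equation naturally yields 5: B ∈ {6, 3, 7, 5}. In that subpopulation Y = 5, 2, 6, 4, mean 4.25.

4.25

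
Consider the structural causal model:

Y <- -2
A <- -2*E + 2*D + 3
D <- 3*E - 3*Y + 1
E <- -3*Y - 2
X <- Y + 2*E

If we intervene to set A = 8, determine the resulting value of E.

4

Under do(A=8), the mechanism A <- -2*E + 2*D + 3 is discarded; A is fixed at 8.
No directed path runs from A to E, so E keeps its natural value.
E = -3*Y - 2  [with Y=-2]  = 4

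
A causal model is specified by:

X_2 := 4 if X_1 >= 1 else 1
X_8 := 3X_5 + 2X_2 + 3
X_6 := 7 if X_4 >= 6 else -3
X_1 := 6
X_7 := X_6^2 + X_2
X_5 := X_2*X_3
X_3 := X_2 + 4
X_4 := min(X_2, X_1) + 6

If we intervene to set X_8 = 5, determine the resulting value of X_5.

do(X_8=5) replaces the equation X_8 := 3X_5 + 2X_2 + 3 with the constant X_8 = 5.
X_5 is not downstream of the intervention, so its value is determined by the original equations.
X_2 = 4 if X_1 >= 1 else 1  [with X_1=6]  = 4
X_3 = X_2 + 4  [with X_2=4]  = 8
X_5 = X_2*X_3  [with X_2=4, X_3=8]  = 32

32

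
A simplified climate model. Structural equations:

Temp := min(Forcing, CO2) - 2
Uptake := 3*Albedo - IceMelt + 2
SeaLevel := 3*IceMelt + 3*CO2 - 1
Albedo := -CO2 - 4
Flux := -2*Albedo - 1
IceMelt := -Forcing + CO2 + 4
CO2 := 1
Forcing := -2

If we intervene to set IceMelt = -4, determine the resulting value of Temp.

Under do(IceMelt=-4), the mechanism IceMelt := -Forcing + CO2 + 4 is discarded; IceMelt is fixed at -4.
Since Temp is not a descendant of the intervened variable, it is unaffected.
Temp = min(Forcing, CO2) - 2  [with Forcing=-2, CO2=1]  = -4

-4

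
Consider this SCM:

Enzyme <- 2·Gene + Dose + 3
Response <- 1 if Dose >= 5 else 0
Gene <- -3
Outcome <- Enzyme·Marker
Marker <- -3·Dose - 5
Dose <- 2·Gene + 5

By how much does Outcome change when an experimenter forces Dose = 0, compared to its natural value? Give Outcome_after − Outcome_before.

7

Under do(Dose=0), the mechanism Dose <- 2·Gene + 5 is discarded; Dose is fixed at 0.
Enzyme = 2·Gene + Dose + 3  [with Gene=-3, Dose=0]  = -3
Marker = -3·Dose - 5  [with Dose=0]  = -5
Outcome = Enzyme·Marker  [with Enzyme=-3, Marker=-5]  = 15
Without intervention: Dose = 2·Gene + 5  [with Gene=-3]  = -1; Enzyme = 2·Gene + Dose + 3  [with Gene=-3, Dose=-1]  = -4; Marker = -3·Dose - 5  [with Dose=-1]  = -2; Outcome = Enzyme·Marker  [with Enzyme=-4, Marker=-2]  = 8.
Change = 15 − 8 = 7.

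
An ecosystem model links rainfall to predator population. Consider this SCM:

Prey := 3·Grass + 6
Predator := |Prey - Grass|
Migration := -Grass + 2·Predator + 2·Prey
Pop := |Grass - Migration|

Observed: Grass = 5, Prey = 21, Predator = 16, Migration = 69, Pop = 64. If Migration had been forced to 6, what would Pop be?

1

Intervening sets Migration = 6 and removes its equation (Migration := -Grass + 2·Predator + 2·Prey).
Pop = |Grass - Migration|  [with Grass=5, Migration=6]  = 1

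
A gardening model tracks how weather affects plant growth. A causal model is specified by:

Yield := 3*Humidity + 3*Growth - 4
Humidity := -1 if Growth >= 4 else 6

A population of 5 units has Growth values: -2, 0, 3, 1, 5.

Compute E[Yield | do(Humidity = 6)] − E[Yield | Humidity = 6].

2.7

Under do(Humidity=6), Humidity's equation is replaced by Humidity=6 for every unit. Per-unit Yield: 8, 14, 23, 17, 29. Mean = 18.2.
Observing Humidity=6 restricts to units where Humidity's equation naturally yields 6: Growth ∈ {-2, 0, 3, 1}. In that subpopulation Yield = 8, 14, 23, 17, mean 15.5.
Difference = 18.2 − 15.5 = 2.7.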